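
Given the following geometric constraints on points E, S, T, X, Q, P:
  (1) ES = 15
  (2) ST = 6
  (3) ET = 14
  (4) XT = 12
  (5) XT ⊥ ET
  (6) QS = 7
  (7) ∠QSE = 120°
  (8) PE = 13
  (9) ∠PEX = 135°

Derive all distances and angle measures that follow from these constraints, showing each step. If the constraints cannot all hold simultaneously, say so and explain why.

The constraints are consistent.

Step 1: From ET = 14, TX = 12, and ∠ETX = 90°, by the law of cosines:
  EX² = ET² + TX² - 2·ET·TX·cos(90°) = 196 + 144 - 0 = 340
  EX = 2·√85

Step 2: From ES = 15, SQ = 7, and ∠ESQ = 120°, by the law of cosines:
  EQ² = ES² + SQ² - 2·ES·SQ·cos(120°) = 225 + 49 + 105 = 379
  EQ ≈ 19.47

Step 3: From ES = 15, ET = 14, ST = 6, by the inverse law of cosines:
  cos(∠SET) = (ES² + ET² - ST²) / (2·ES·ET)
  ∠SET = 23.56°

Step 4: From SE = 15, ST = 6, ET = 14, by the inverse law of cosines:
  cos(∠EST) = (SE² + ST² - ET²) / (2·SE·ST)
  ∠EST = 68.83°

Step 5: From TE = 14, TS = 6, ES = 15, by the inverse law of cosines:
  cos(∠ETS) = (TE² + TS² - ES²) / (2·TE·TS)
  ∠ETS = 87.61°

Step 6: From XE = 2·√85, EP = 13, and ∠XEP = 135°, by the law of cosines:
  XP² = XE² + EP² - 2·XE·EP·cos(135°) = 340 + 169 + 339 = 848
  XP ≈ 29.12

Step 7: From EQ = 19.47, ES = 15, QS = 7, by the inverse law of cosines:
  cos(∠QES) = (EQ² + ES² - QS²) / (2·EQ·ES)
  ∠QES = 18.14°

Step 8: From ET = 14, EX = 2·√85, TX = 12, by the inverse law of cosines:
  cos(∠TEX) = (ET² + EX² - TX²) / (2·ET·EX)
  ∠TEX = 40.6°

Step 9: From XE = 2·√85, XT = 12, ET = 14, by the inverse law of cosines:
  cos(∠EXT) = (XE² + XT² - ET²) / (2·XE·XT)
  ∠EXT = 49.4°

Step 10: From QE = 19.47, QS = 7, ES = 15, by the inverse law of cosines:
  cos(∠EQS) = (QE² + QS² - ES²) / (2·QE·QS)
  ∠EQS = 41.86°

Step 11: From XE = 2·√85, XP = 29.12, EP = 13, by the inverse law of cosines:
  cos(∠EXP) = (XE² + XP² - EP²) / (2·XE·XP)
  ∠EXP = 18.4°

Step 12: From PE = 13, PX = 29.12, EX = 2·√85, by the inverse law of cosines:
  cos(∠EPX) = (PE² + PX² - EX²) / (2·PE·PX)
  ∠EPX = 26.6°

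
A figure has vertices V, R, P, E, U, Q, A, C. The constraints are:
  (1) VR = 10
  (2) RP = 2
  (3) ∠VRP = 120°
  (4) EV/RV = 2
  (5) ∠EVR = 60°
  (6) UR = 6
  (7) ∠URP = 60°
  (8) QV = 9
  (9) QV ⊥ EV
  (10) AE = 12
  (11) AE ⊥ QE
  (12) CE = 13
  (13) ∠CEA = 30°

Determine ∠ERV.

From the given relations: EV = 2·RV = 2·10 = 20.
Step 1: By the law of cosines on triangle RVE: RE² = 10² + 20² − 2·10·20·cos(60°) = 300, so RE = 10·√3.
Step 2: By the inverse law of cosines on triangle ERV: cos(∠ERV) = ((10·√3)² + 10² − 20²) / (2·10·√3·10) = 0/346.41 = 0, so ∠ERV = 90°.

Therefore, the measure of angle ∠ERV = 90°.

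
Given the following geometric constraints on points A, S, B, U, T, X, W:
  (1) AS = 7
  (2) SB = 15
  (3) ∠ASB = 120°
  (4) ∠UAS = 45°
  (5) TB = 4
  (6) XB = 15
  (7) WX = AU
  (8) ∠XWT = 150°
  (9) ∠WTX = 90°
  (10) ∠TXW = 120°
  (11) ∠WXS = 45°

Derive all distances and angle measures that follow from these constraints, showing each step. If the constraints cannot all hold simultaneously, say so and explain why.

These constraints are not satisfiable: (8), (9) and (10) are the three interior angles of triangle XWT, which must sum to 180°, but 150° + 90° + 120° = 360°. No planar figure meets all of them, so nothing further can be derived.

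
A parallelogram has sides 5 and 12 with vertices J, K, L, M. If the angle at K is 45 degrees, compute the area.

Area = 5 * 12 * sin(45°) = 60 * sqrt(2)/2 = 30*sqrt(2)

30*sqrt(2)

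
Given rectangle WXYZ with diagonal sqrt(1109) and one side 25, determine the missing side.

b = sqrt(d^2 - a^2) = sqrt(1109 - 625) = sqrt(484) = 22

22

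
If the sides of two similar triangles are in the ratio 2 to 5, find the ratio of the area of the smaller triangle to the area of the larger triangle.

Area scales with the square of linear dimensions. If every length is multiplied by 2/5, then the area is multiplied by (2/5)^2 = 4/25.
The area ratio is 4:25.

4:25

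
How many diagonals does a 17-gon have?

Each of the 17 vertices connects to 14 non-adjacent vertices via diagonals.
Total connections = 17 × 14 = 238, but each diagonal is counted twice.
Number of diagonals = 238 / 2 = 119.

119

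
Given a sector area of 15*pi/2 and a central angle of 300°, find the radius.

Sector area A = πr² × θ/360, so r² = 360A / (πθ).
r² = 360 × 15*pi/2 / (π × 300)
r² = 9
r = 3

3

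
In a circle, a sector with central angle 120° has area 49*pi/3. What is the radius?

r² = 360 × 49*pi/3 / (π × 120) = 49, so r = 7.

7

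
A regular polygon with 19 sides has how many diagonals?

The number of diagonals in an n-gon is n(n - 3)/2.
For n = 19: 19(19 - 3)/2 = 19 × 16 / 2 = 152.

152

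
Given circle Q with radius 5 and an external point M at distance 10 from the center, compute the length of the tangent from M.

Let T be the point of tangency. Then QT ⊥ MT (radius ⊥ tangent).
In right triangle QTM: QM² = QT² + MT²
10² = 5² + MT²
MT² = 75, MT = 5*sqrt(3)

5*sqrt(3)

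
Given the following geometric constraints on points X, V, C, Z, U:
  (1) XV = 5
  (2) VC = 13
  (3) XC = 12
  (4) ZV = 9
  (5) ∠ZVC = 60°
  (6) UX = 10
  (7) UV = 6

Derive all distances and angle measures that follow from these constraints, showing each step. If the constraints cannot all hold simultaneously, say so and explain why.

The constraints are consistent.

Step 1: From CV = 13, VZ = 9, and ∠CVZ = 60°, by the law of cosines:
  CZ² = CV² + VZ² - 2·CV·VZ·cos(60°) = 169 + 81 - 117 = 133
  CZ = √133

Step 2: From XC = 12, XV = 5, CV = 13, by the inverse law of cosines:
  cos(∠CXV) = (XC² + XV² - CV²) / (2·XC·XV)
  ∠CXV = 90°

Step 3: From XU = 10, XV = 5, UV = 6, by the inverse law of cosines:
  cos(∠UXV) = (XU² + XV² - UV²) / (2·XU·XV)
  ∠UXV = 27.13°

Step 4: From VC = 13, VX = 5, CX = 12, by the inverse law of cosines:
  cos(∠CVX) = (VC² + VX² - CX²) / (2·VC·VX)
  ∠CVX = 67.38°

Step 5: From VU = 6, VX = 5, UX = 10, by the inverse law of cosines:
  cos(∠UVX) = (VU² + VX² - UX²) / (2·VU·VX)
  ∠UVX = 130.54°

Step 6: From CV = 13, CX = 12, VX = 5, by the inverse law of cosines:
  cos(∠VCX) = (CV² + CX² - VX²) / (2·CV·CX)
  ∠VCX = 22.62°

Step 7: From UV = 6, UX = 10, VX = 5, by the inverse law of cosines:
  cos(∠VUX) = (UV² + UX² - VX²) / (2·UV·UX)
  ∠VUX = 22.33°

Step 8: From CV = 13, CZ = √133, VZ = 9, by the inverse law of cosines:
  cos(∠VCZ) = (CV² + CZ² - VZ²) / (2·CV·CZ)
  ∠VCZ = 42.52°

Step 9: From ZC = √133, ZV = 9, CV = 13, by the inverse law of cosines:
  cos(∠CZV) = (ZC² + ZV² - CV²) / (2·ZC·ZV)
  ∠CZV = 77.48°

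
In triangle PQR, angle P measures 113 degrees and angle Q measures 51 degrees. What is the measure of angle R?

angle R = 180 - 113 - 51 = 16 degrees.

16 degrees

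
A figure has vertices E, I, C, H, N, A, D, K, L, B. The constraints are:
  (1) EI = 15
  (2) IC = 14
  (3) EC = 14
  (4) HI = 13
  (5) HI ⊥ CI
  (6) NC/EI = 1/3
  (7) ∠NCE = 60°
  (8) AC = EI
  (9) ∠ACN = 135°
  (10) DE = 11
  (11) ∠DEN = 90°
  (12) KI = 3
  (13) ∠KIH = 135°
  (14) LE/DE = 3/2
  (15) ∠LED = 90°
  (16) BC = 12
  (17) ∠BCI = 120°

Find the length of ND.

From the given relations: NC = 1/3·EI = 1/3·15 = 5.
Step 1: By the law of cosines on triangle ECN: EN² = 14² + 5² − 2·14·5·cos(60°) = 151, so EN = √151.
Step 2: By the law of cosines on triangle NED: ND² = √151² + 11² − 2·√151·11·cos(90°) = 272, so ND = 4·√17.

Therefore, the length of ND = 4·√17.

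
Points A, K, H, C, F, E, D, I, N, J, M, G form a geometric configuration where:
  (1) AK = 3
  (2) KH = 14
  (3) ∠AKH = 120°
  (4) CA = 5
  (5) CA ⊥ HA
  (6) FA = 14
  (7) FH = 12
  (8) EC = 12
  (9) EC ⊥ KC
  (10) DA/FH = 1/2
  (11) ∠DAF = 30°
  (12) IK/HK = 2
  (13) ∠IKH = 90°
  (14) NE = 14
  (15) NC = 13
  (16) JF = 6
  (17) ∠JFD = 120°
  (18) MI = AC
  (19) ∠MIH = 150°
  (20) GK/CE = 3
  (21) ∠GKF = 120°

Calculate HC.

Step 1: By the law of cosines on triangle HKA: HA² = 14² + 3² − 2·14·3·cos(120°) = 247, so HA ≈ 15.72.
Step 2: By the law of cosines on triangle HAC: HC² = 15.72² + 5² − 2·15.72·5·cos(90°) = 272, so HC = 4·√17.

Therefore, the length of HC = 4·√17.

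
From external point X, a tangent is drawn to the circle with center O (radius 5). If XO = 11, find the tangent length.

Let T be the point of tangency. Then OT ⊥ XT (radius ⊥ tangent).
In right triangle OTX: OX² = OT² + XT²
11² = 5² + XT²
XT² = 96, XT = 4*sqrt(6)

4*sqrt(6)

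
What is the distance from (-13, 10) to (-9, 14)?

The horizontal distance is |-9 - -13| = 4 and the vertical distance is |14 - 10| = 4.
By the Pythagorean theorem, d = sqrt(4^2 + 4^2) = sqrt(32) = 4*sqrt(2).

4*sqrt(2)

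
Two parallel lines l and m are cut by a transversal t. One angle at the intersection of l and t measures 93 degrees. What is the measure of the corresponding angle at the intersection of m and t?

Corresponding angles formed by parallel lines and a transversal are equal.
The given angle is 93 degrees.
The corresponding angle = 93 degrees.

93 degrees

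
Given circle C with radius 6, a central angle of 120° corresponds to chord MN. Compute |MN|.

Chord = 2(6) sin(60°) = 6*sqrt(3)

6*sqrt(3)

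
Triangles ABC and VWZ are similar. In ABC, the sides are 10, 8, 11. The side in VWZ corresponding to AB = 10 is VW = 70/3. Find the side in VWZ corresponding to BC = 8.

k = 70/3/10 = 7/3. WZ = 7/3 * 8 = 56/3.

56/3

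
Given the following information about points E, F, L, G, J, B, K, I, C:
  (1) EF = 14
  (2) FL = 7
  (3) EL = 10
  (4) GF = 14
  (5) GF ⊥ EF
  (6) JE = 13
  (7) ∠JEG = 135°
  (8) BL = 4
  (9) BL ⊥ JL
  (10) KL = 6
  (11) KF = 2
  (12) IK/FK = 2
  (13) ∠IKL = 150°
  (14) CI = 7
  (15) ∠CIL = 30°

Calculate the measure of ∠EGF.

Step 1: By the law of cosines on triangle GFE: GE² = 14² + 14² − 2·14·14·cos(90°) = 392, so GE = 14·√2.
Step 2: By the inverse law of cosines on triangle EGF: cos(∠EGF) = ((14·√2)² + 14² − 14²) / (2·14·√2·14) = 392/554.37 = 0.7071, so ∠EGF = 45°.

Therefore, the measure of angle ∠EGF = 45°.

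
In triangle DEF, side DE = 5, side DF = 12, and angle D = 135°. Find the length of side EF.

By the law of cosines: EF^2 = DE^2 + DF^2 - 2*DE*DF*cos(D)
EF^2 = 5^2 + 12^2 - 2*5*12*cos(135°)
EF^2 = 25 + 144 - 120*(-sqrt(2)/2)
EF^2 = 60*sqrt(2) + 169
EF = sqrt(60*sqrt(2) + 169)

sqrt(60*sqrt(2) + 169)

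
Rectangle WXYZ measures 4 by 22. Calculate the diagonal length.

d = sqrt(4^2 + 22^2) = sqrt(500) = 10*sqrt(5)

10*sqrt(5)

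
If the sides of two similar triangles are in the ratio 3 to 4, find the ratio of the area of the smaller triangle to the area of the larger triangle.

The ratio of areas of similar triangles equals the square of the side ratio.
Side ratio = 3:4
Area ratio = (3/4)^2 = 9/16 = 9:16

9:16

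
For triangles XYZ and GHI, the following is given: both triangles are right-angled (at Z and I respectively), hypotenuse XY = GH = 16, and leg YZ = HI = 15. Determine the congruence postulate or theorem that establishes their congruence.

Consider the given information: both triangles are right-angled (at Z and I respectively), hypotenuse XY = GH = 16, and leg YZ = HI = 15
This is not SSS or ASA: SSS requires all three pairs of sides, but we don't have that. ASA requires two angles and the side between them.
The correct criterion is HL. The hypotenuse and one leg of two right triangles are equal (Hypotenuse-Leg).

HL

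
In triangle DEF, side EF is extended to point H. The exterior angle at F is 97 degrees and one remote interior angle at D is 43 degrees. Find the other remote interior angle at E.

By the exterior angle theorem: exterior angle = sum of remote interior angles.
97 = 43 + angle E
angle E = 97 - 43 = 54 degrees

54 degrees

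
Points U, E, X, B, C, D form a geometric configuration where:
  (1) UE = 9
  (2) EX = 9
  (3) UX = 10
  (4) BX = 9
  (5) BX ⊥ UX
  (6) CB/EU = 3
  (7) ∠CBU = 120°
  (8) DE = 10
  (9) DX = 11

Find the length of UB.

Step 1: By the law of cosines on triangle UXB: UB² = 10² + 9² − 2·10·9·cos(90°) = 181, so UB = √181.

Therefore, the length of UB = √181.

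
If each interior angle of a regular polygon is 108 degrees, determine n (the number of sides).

Each interior angle of a regular n-gon is (n - 2) * 180 / n.
Setting this equal to 108:
(n - 2) * 180 / n = 108
Each exterior angle = 180 - 108 = 72 degrees.
Since exterior angles sum to 360: n = 360 / 72 = 5.

5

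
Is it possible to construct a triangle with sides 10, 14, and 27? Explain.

No.
The triangle inequality is violated: 10 + 14 = 24 ≤ 27.
These lengths cannot form a triangle.

No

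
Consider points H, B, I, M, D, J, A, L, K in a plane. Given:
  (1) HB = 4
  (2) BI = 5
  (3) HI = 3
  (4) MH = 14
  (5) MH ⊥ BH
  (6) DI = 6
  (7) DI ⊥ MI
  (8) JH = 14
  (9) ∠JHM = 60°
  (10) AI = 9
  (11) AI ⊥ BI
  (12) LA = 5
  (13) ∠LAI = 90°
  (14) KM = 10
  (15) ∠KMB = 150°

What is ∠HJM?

Step 1: By the law of cosines on triangle JHM: JM² = 14² + 14² − 2·14·14·cos(60°) = 196, so JM = 14.
Step 2: By the inverse law of cosines on triangle HJM: cos(∠HJM) = (14² + 14² − 14²) / (2·14·14) = 196/392 = 0.5, so ∠HJM = 60°.

Therefore, the measure of angle ∠HJM = 60°.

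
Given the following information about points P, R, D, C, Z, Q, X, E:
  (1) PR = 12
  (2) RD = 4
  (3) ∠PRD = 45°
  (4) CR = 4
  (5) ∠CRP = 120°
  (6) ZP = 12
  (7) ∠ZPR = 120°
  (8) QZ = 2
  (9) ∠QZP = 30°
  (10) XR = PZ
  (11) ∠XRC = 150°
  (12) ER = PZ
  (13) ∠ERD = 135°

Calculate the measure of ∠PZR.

Step 1: By the law of cosines on triangle ZPR: ZR² = 12² + 12² − 2·12·12·cos(120°) = 432, so ZR = 12·√3.
Step 2: By the inverse law of cosines on triangle PZR: cos(∠PZR) = (12² + (12·√3)² − 12²) / (2·12·12·√3) = 432/498.83 = 0.866, so ∠PZR = 30°.

Therefore, the measure of angle ∠PZR = 30°.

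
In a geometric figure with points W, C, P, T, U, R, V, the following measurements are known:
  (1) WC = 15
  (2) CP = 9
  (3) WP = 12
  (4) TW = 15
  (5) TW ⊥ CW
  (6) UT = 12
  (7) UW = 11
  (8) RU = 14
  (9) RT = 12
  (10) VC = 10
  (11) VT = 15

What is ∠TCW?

Step 1: By the law of cosines on triangle CWT: CT² = 15² + 15² − 2·15·15·cos(90°) = 450, so CT = 15·√2.
Step 2: By the inverse law of cosines on triangle TCW: cos(∠TCW) = ((15·√2)² + 15² − 15²) / (2·15·√2·15) = 450/636.4 = 0.7071, so ∠TCW = 45°.

Therefore, the measure of angle ∠TCW = 45°.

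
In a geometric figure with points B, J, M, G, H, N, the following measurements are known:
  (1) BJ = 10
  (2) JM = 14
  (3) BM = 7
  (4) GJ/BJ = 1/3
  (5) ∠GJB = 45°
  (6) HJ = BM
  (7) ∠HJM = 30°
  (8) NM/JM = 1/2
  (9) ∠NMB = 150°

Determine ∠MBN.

From the given relations: NM = 1/2·JM = 1/2·14 = 7.
Step 1: By the law of cosines on triangle BMN: BN² = 7² + 7² − 2·7·7·cos(150°) = 182.87, so BN ≈ 13.52.
Step 2: By the inverse law of cosines on triangle MBN: cos(∠MBN) = (7² + 13.52² − 7²) / (2·7·13.52) = 182.87/189.32 = 0.9659, so ∠MBN = 15°.

Therefore, the measure of angle ∠MBN = 15°.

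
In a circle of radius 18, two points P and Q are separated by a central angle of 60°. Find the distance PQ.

Chord length = 2r sin(θ/2)
= 2 × 18 × sin(60°/2)
= 2 × 18 × sin(30°)
= 18

18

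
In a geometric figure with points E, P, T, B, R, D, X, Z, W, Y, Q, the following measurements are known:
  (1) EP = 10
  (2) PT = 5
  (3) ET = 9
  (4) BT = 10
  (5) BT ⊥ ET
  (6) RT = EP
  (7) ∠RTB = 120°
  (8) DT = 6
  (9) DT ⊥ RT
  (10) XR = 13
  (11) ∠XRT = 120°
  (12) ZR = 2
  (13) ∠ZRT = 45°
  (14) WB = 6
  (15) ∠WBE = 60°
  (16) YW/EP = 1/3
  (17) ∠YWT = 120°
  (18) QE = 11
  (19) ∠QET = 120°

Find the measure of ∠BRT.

From the given relations: RT = EP = 10.
Step 1: By the law of cosines on triangle RTB: RB² = 10² + 10² − 2·10·10·cos(120°) = 300, so RB = 10·√3.
Step 2: By the inverse law of cosines on triangle BRT: cos(∠BRT) = ((10·√3)² + 10² − 10²) / (2·10·√3·10) = 300/346.41 = 0.866, so ∠BRT = 30°.

Therefore, the measure of angle ∠BRT = 30°.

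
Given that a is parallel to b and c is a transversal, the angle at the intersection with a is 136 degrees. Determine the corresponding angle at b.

Corresponding angles are equal: 136 degrees.

136 degrees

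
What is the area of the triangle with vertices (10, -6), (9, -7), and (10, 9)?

Shoelace: Area = (1/2)|10(-7-9) + 9(9--6) + 10(-6--7)| = (1/2)(15) = 15/2

15/2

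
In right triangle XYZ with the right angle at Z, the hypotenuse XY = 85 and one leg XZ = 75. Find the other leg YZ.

By the Pythagorean theorem: YZ^2 = XY^2 - XZ^2
YZ^2 = 85^2 - 75^2 = 7225 - 5625 = 1600
YZ = sqrt(1600) = 40

40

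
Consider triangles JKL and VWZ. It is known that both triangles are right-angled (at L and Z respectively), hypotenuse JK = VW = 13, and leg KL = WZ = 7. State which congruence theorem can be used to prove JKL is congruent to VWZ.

The given information matches HL: The hypotenuse and one leg of two right triangles are equal (Hypotenuse-Leg).

HL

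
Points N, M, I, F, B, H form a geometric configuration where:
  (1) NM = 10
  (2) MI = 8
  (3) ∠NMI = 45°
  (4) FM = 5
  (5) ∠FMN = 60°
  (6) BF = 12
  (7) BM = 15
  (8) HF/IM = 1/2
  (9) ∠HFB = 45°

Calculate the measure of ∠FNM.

Step 1: By the law of cosines on triangle NMF: NF² = 10² + 5² − 2·10·5·cos(60°) = 75, so NF = 5·√3.
Step 2: By the inverse law of cosines on triangle FNM: cos(∠FNM) = ((5·√3)² + 10² − 5²) / (2·5·√3·10) = 150/173.21 = 0.866, so ∠FNM = 30°.

Therefore, the measure of angle ∠FNM = 30°.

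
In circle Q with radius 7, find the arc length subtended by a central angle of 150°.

The full circumference is 2πr = 2π(7) = 14*pi.
The arc spans 150° out of 360°, which is a fraction of 5/12.
Arc length = 14*pi × 5/12 = 35*pi/6.

35*pi/6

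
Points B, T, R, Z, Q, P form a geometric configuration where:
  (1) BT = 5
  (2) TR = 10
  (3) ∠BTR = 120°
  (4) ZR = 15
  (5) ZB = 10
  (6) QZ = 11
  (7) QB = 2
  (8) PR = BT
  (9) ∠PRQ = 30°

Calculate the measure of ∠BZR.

Step 1: By the law of cosines on triangle BTR: BR² = 5² + 10² − 2·5·10·cos(120°) = 175, so BR = 5·√7.
Step 2: By the inverse law of cosines on triangle BZR: cos(∠BZR) = (10² + 15² − (5·√7)²) / (2·10·15) = 150/300 = 0.5, so ∠BZR = 60°.

Therefore, the measure of angle ∠BZR = 60°.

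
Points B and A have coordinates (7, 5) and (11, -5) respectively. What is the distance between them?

d = sqrt((11 - 7)^2 + (-5 - 5)^2)
d = sqrt(4^2 + -10^2)
d = sqrt(16 + 100)
d = sqrt(116) = 2*sqrt(29)

2*sqrt(29)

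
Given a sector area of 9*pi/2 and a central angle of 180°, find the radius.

r² = 360 × 9*pi/2 / (π × 180) = 9, so r = 3.

3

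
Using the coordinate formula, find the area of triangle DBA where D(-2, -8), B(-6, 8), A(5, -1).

Shoelace: Area = (1/2)|-2(8--1) + -6(-1--8) + 5(-8-8)| = (1/2)(140) = 70

70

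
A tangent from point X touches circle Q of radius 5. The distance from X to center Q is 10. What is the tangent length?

The tangent, radius, and line from the external point to the center form a right triangle.
The right angle is where the tangent meets the radius.
By the Pythagorean theorem: tangent² + 5² = 10²
tangent² = 100 - 25 = 75
tangent = 5*sqrt(3)

5*sqrt(3)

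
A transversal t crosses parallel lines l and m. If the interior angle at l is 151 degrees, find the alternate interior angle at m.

Alternate interior angles lie on opposite sides of the transversal, between the parallel lines.
By the alternate interior angle theorem, they are equal: 151 degrees.

151 degrees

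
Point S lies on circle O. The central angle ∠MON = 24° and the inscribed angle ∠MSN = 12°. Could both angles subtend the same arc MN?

By the inscribed angle theorem, if both angles subtend the same arc, the inscribed angle must be half the central angle.
Half of 24° = 12°, which equals the given inscribed angle of 12°.
Therefore, yes, they correspond to the same arc.

Yes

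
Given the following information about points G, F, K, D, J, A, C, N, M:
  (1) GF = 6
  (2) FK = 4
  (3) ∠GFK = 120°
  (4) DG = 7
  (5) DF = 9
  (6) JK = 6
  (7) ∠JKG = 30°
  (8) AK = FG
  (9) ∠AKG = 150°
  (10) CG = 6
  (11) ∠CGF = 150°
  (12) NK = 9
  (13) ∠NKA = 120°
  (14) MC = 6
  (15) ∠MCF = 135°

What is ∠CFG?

Step 1: By the law of cosines on triangle FGC: FC² = 6² + 6² − 2·6·6·cos(150°) = 134.35, so FC ≈ 11.59.
Step 2: By the inverse law of cosines on triangle CFG: cos(∠CFG) = (11.59² + 6² − 6²) / (2·11.59·6) = 134.35/139.09 = 0.9659, so ∠CFG = 15°.

Therefore, the measure of angle ∠CFG = 15°.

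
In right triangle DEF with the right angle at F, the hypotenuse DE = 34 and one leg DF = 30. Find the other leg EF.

By the Pythagorean theorem: EF^2 = DE^2 - DF^2
EF^2 = 34^2 - 30^2 = 1156 - 900 = 256
EF = sqrt(256) = 16

16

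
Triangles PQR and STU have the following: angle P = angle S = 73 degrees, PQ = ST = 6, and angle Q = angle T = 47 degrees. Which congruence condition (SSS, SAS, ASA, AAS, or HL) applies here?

The given information provides:
angle P = angle S = 73 degrees, PQ = ST = 6, and angle Q = angle T = 47 degrees
This matches the ASA congruence theorem.
Two pairs of corresponding angles and the included side are equal (Angle-Side-Angle).

ASA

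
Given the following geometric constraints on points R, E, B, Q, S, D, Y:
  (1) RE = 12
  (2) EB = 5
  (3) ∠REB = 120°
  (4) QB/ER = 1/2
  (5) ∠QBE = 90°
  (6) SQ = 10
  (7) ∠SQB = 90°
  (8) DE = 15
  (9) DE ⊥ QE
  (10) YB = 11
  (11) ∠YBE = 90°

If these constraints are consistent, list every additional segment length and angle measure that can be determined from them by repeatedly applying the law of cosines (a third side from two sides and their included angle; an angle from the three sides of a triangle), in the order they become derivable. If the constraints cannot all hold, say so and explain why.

The constraints are consistent. Derivable facts, in order:
After 1 step:
- BS = 2·√34
- EQ = √61
- EY = √146
- RB ≈ 15.13
After 2 steps:
- QD ≈ 16.91
- ∠BEQ = 50.19°
- ∠BEY = 65.56°
- ∠BQE = 39.81°
- ∠BRE = 16.63°
- ∠BSQ = 30.96°
- ∠BYE = 24.44°
- ∠EBR = 43.37°
- ∠QBS = 59.04°
After 3 steps:
- ∠DQE = 62.49°
- ∠EDQ = 27.51°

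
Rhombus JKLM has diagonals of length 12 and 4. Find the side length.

Half-diagonals are 6 and 2. side = sqrt(6^2 + 2^2) = sqrt(40) = 2*sqrt(10)

2*sqrt(10)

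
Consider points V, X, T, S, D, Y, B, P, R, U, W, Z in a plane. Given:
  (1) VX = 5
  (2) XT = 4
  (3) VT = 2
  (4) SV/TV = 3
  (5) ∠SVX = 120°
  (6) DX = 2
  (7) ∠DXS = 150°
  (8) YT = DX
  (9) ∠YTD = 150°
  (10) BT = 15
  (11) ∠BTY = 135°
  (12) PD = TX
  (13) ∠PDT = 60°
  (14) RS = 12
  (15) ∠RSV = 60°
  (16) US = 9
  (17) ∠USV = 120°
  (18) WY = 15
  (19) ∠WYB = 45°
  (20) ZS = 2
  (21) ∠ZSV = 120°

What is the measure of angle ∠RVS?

From the given relations: SV = 3·TV = 3·2 = 6.
Step 1: By the law of cosines on triangle VSR: VR² = 6² + 12² − 2·6·12·cos(60°) = 108, so VR = 6·√3.
Step 2: By the inverse law of cosines on triangle RVS: cos(∠RVS) = ((6·√3)² + 6² − 12²) / (2·6·√3·6) = 0/124.71 = 0, so ∠RVS = 90°.

Therefore, the measure of angle ∠RVS = 90°.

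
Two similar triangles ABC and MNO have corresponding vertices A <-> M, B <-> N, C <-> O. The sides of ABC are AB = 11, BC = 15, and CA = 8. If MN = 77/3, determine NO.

Since the triangles are similar, the ratio of corresponding sides is constant.
Scale factor k = MN / AB = 77/3 / 11 = 7/3
NO = k * BC = 7/3 * 15 = 35

35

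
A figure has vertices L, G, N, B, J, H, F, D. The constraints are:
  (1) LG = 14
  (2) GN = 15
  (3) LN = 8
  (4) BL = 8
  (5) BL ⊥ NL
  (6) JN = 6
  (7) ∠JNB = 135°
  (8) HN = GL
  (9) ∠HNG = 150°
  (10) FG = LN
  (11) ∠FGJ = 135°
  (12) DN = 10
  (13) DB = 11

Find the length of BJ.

Step 1: By the law of cosines on triangle BLN: BN² = 8² + 8² − 2·8·8·cos(90°) = 128, so BN = 8·√2.
Step 2: By the law of cosines on triangle BNJ: BJ² = (8·√2)² + 6² − 2·8·√2·6·cos(135°) = 260, so BJ = 2·√65.

Therefore, the length of BJ = 2·√65.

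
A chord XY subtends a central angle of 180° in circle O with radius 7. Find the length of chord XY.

Chord = 2(7) sin(90°) = 14

14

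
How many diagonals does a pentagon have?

The number of diagonals in an n-gon is n(n - 3)/2.
For n = 5: 5(5 - 3)/2 = 5 × 2 / 2 = 5.

5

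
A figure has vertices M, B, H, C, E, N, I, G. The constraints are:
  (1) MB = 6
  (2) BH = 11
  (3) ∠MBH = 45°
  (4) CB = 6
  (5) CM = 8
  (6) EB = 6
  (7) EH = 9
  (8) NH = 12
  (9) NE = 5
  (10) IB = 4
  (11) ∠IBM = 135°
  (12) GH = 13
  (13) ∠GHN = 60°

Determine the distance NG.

Step 1: By the law of cosines on triangle NHG: NG² = 12² + 13² − 2·12·13·cos(60°) = 157, so NG = √157.

Therefore, the length of NG = √157.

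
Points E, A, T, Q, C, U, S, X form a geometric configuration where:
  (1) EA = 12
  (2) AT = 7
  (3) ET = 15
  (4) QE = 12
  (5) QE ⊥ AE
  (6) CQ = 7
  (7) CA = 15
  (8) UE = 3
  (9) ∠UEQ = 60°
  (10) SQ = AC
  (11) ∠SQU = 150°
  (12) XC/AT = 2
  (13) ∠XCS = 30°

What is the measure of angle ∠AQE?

Step 1: By the law of cosines on triangle QEA: QA² = 12² + 12² − 2·12·12·cos(90°) = 288, so QA = 12·√2.
Step 2: By the inverse law of cosines on triangle AQE: cos(∠AQE) = ((12·√2)² + 12² − 12²) / (2·12·√2·12) = 288/407.29 = 0.7071, so ∠AQE = 45°.

Therefore, the measure of angle ∠AQE = 45°.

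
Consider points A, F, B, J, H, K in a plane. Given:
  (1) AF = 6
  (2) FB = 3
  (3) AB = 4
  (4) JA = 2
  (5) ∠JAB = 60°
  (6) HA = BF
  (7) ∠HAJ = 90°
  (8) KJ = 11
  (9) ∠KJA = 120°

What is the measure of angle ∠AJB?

Step 1: By the law of cosines on triangle JAB: JB² = 2² + 4² − 2·2·4·cos(60°) = 12, so JB = 2·√3.
Step 2: By the inverse law of cosines on triangle AJB: cos(∠AJB) = (2² + (2·√3)² − 4²) / (2·2·2·√3) = 0/13.86 = 0, so ∠AJB = 90°.

Therefore, the measure of angle ∠AJB = 90°.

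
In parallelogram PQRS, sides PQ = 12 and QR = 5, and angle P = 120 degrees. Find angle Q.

In a parallelogram, consecutive angles are supplementary (sum to 180°).
angle Q = 180 - angle P
angle Q = 180 - 120
angle Q = 60 degrees

60 degrees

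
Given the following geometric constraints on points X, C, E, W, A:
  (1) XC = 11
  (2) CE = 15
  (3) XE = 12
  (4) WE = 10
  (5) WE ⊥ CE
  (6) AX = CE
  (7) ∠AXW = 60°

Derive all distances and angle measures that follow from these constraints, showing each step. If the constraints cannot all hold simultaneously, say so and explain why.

The constraints are consistent.

From the given relations:
  AX = CE = 15

Step 1: From CE = 15, EW = 10, and ∠CEW = 90°, by the law of cosines:
  CW² = CE² + EW² - 2·CE·EW·cos(90°) = 225 + 100 - 0 = 325
  CW = 5·√13

Step 2: From XC = 11, XE = 12, CE = 15, by the inverse law of cosines:
  cos(∠CXE) = (XC² + XE² - CE²) / (2·XC·XE)
  ∠CXE = 81.29°

Step 3: From CE = 15, CX = 11, EX = 12, by the inverse law of cosines:
  cos(∠ECX) = (CE² + CX² - EX²) / (2·CE·CX)
  ∠ECX = 52.26°

Step 4: From EC = 15, EX = 12, CX = 11, by the inverse law of cosines:
  cos(∠CEX) = (EC² + EX² - CX²) / (2·EC·EX)
  ∠CEX = 46.46°

Step 5: From CE = 15, CW = 5·√13, EW = 10, by the inverse law of cosines:
  cos(∠ECW) = (CE² + CW² - EW²) / (2·CE·CW)
  ∠ECW = 33.69°

Step 6: From WC = 5·√13, WE = 10, CE = 15, by the inverse law of cosines:
  cos(∠CWE) = (WC² + WE² - CE²) / (2·WC·WE)
  ∠CWE = 56.31°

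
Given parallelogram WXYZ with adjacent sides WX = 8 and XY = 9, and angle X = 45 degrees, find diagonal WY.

Using the law of cosines:
d^2 = 8^2 + 9^2 - 2(8)(9)cos(45 degrees)
d^2 = 64 + 81 - 144*sqrt(2)/2
d^2 = 145 - 72*sqrt(2)
d = sqrt(145 - 72*sqrt(2))

sqrt(145 - 72*sqrt(2))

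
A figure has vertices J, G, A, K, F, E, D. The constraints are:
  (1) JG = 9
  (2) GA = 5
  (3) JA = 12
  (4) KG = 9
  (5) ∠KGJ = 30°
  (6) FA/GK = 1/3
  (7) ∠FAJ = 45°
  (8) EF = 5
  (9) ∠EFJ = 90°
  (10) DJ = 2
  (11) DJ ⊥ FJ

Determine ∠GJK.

Step 1: By the law of cosines on triangle JGK: JK² = 9² + 9² − 2·9·9·cos(30°) = 21.7, so JK ≈ 4.66.
Step 2: By the inverse law of cosines on triangle GJK: cos(∠GJK) = (9² + 4.66² − 9²) / (2·9·4.66) = 21.7/83.86 = 0.2588, so ∠GJK = 75°.

Therefore, the measure of angle ∠GJK = 75°.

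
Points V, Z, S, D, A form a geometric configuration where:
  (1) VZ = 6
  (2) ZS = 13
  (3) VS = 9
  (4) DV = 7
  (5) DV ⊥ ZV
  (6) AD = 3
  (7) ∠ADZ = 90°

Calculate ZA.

Step 1: By the law of cosines on triangle ZVD: ZD² = 6² + 7² − 2·6·7·cos(90°) = 85, so ZD = √85.
Step 2: By the law of cosines on triangle ZDA: ZA² = √85² + 3² − 2·√85·3·cos(90°) = 94, so ZA = √94.

Therefore, the length of ZA = √94.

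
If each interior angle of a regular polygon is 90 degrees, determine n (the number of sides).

Exterior angle = 180 - 90 = 90. n = 360 / 90 = 4.

4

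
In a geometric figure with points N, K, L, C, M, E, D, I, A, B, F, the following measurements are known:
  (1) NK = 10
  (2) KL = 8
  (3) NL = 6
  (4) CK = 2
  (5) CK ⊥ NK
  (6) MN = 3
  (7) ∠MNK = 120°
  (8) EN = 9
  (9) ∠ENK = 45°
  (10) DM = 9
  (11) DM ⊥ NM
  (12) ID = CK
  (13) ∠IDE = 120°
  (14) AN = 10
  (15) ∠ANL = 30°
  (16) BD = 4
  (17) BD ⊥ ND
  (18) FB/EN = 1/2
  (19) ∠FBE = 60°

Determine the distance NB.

Step 1: By the law of cosines on triangle DMN: DN² = 9² + 3² − 2·9·3·cos(90°) = 90, so DN = 3·√10.
Step 2: By the law of cosines on triangle NDB: NB² = (3·√10)² + 4² − 2·3·√10·4·cos(90°) = 106, so NB = √106.

Therefore, the length of NB = √106.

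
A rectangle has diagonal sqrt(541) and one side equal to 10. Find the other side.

The diagonal of a rectangle forms a right triangle with the two sides.
Rearranging the Pythagorean theorem: missing side = sqrt(d^2 - known^2).
= sqrt(541 - 100) = sqrt(441) = 21.

21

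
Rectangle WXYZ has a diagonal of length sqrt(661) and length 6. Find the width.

The diagonal of a rectangle forms a right triangle with the two sides.
Rearranging the Pythagorean theorem: missing side = sqrt(d^2 - known^2).
= sqrt(661 - 36) = sqrt(625) = 25.

25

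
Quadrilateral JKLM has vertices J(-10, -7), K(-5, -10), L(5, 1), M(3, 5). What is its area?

Shoelace: sum of cross terms = 161, Area = (1/2)|161| = 161/2

161/2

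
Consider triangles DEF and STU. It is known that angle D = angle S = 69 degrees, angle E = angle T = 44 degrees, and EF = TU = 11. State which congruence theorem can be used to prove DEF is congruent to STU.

Consider the given information: angle D = angle S = 69 degrees, angle E = angle T = 44 degrees, and EF = TU = 11
This is not ASA or HL: ASA requires two angles and the side between them. HL only applies to right triangles with matching hypotenuse and leg.
The correct criterion is AAS. Two pairs of corresponding angles and a non-included side are equal (Angle-Angle-Side).

AAS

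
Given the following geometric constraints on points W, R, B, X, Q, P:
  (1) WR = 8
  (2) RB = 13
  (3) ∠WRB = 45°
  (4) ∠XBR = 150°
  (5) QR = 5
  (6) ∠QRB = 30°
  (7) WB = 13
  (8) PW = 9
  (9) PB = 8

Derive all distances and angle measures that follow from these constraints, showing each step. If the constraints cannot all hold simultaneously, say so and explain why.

These constraints are not satisfiable: (1), (2) and (3) already determine WB: by the law of cosines WB² = 8² + 13² − 2·8·13·cos(45°) = 85.92, so WB ≈ 9.27, which contradicts (7) WB = 13. No planar figure meets all of them, so nothing further can be derived.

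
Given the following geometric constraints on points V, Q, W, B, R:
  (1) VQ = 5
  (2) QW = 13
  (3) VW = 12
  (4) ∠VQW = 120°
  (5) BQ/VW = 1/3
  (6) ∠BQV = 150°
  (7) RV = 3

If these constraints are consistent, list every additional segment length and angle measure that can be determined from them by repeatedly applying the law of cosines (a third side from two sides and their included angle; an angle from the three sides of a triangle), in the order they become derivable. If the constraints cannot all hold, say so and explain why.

These constraints are not satisfiable: (1), (2) and (3) fix all three sides of triangle VQW, so by the law of cosines cos(∠VQW) = (5² + 13² − 12²) / (2·5·13) = 0.3846, i.e. ∠VQW ≈ 67.38°, which contradicts (4) ∠VQW = 120°. No planar figure meets all of them, so nothing further can be derived.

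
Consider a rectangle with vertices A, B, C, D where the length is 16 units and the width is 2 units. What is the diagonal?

Using the Pythagorean theorem:
d² = 16² + 2² = 256 + 4 = 260
d = sqrt(260) = 2*sqrt(65)

2*sqrt(65)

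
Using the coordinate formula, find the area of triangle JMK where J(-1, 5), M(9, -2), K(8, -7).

Using the Shoelace formula for a triangle:
Area = (1/2)|x0(y1 - y2) + x1(y2 - y0) + x2(y0 - y1)|
Area = (1/2)|-1(-2 - -7) + 9(-7 - 5) + 8(5 - -2)|
Area = (1/2)|-5 + -108 + 56|
Area = (1/2)|-57|
Area = (1/2)(57)
Area = 57/2

57/2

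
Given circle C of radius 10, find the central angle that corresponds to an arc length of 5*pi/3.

The full circumference is 2πr = 20*pi.
The arc is 5*pi/3 / 20*pi = 1/12 of the full circle.
So the central angle = 1/12 × 360° = 30°.

30°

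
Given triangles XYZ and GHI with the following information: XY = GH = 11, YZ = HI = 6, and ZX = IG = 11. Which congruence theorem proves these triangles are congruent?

Consider the given information: XY = GH = 11, YZ = HI = 6, and ZX = IG = 11
This is not AAS or HL: AAS requires two angles and a non-included side. HL only applies to right triangles with matching hypotenuse and leg.
The correct criterion is SSS. All three pairs of corresponding sides are equal (Side-Side-Side).

SSS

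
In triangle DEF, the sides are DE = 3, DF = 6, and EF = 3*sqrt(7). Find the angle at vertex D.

cos(D) = (3² + 6² - (3*sqrt(7))²) / (2 × 3 × 6) = -1/2, so D = arccos(-1/2) = 120°.

120°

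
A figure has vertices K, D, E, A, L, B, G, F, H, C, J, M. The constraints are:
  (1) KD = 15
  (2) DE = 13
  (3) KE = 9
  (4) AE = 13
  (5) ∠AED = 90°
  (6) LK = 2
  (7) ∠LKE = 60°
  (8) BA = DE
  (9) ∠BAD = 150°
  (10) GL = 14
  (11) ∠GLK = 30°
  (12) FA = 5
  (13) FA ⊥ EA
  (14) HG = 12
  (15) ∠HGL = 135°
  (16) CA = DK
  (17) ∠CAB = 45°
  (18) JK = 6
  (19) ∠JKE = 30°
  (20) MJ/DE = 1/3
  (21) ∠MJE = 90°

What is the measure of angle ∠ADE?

Step 1: By the law of cosines on triangle DEA: DA² = 13² + 13² − 2·13·13·cos(90°) = 338, so DA = 13·√2.
Step 2: By the inverse law of cosines on triangle ADE: cos(∠ADE) = ((13·√2)² + 13² − 13²) / (2·13·√2·13) = 338/478 = 0.7071, so ∠ADE = 45°.

Therefore, the measure of angle ∠ADE = 45°.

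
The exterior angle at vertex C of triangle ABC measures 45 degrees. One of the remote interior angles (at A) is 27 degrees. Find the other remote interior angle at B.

angle B = 45 - 27 = 18 degrees (exterior angle theorem).

18 degrees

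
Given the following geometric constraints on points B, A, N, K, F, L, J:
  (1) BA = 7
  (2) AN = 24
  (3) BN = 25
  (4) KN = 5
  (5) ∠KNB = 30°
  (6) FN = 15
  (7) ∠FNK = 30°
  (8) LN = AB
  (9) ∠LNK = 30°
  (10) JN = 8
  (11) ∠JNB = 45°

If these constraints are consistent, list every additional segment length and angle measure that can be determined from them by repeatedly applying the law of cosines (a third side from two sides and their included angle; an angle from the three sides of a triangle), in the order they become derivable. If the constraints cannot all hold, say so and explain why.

The constraints are consistent. Derivable facts, in order:
After 1 step:
- BJ ≈ 20.15
- BK ≈ 20.82
- KF ≈ 10.96
- KL ≈ 3.66
- ∠ABN = 73.74°
- ∠ANB = 16.26°
- ∠BAN = 90°
After 2 steps:
- ∠BJN = 118.7°
- ∠BKN = 143.1°
- ∠FKN = 136.81°
- ∠JBN = 16.3°
- ∠KBN = 6.9°
- ∠KFN = 13.19°
- ∠KLN = 43.12°
- ∠LKN = 106.88°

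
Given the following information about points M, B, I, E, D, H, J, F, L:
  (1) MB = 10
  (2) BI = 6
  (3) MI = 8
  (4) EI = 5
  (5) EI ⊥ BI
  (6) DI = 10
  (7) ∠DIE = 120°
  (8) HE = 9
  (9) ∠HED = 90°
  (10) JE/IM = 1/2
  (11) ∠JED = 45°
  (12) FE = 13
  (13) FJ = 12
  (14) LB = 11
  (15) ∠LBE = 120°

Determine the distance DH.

Step 1: By the law of cosines on triangle EID: ED² = 5² + 10² − 2·5·10·cos(120°) = 175, so ED = 5·√7.
Step 2: By the law of cosines on triangle DEH: DH² = (5·√7)² + 9² − 2·5·√7·9·cos(90°) = 256, so DH = 16.

Therefore, the length of DH = 16.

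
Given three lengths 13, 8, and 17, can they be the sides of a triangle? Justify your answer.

Sort the sides: 8, 13, 17.
It suffices to check that the sum of the two smallest exceeds the largest:
8 + 13 = 21 > 17. ✓
Yes, a valid triangle can be formed.

Yes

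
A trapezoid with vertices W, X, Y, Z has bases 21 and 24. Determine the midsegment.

The midsegment (median) of a trapezoid connects the midpoints of the non-parallel sides.
Its length is the average of the two bases: (21 + 24) / 2 = 45/2.

45/2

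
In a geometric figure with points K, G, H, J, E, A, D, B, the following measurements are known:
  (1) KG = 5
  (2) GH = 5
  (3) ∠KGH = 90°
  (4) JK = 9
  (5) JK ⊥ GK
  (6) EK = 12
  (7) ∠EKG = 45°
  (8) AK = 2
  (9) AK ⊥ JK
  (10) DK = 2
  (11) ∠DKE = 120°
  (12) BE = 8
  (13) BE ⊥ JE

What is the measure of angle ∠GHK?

Step 1: By the law of cosines on triangle HGK: HK² = 5² + 5² − 2·5·5·cos(90°) = 50, so HK = 5·√2.
Step 2: By the inverse law of cosines on triangle GHK: cos(∠GHK) = (5² + (5·√2)² − 5²) / (2·5·5·√2) = 50/70.71 = 0.7071, so ∠GHK = 45°.

Therefore, the measure of angle ∠GHK = 45°.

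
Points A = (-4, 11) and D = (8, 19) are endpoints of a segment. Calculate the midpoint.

The midpoint is the average of the coordinates:
x: (-4 + 8)/2 = 2
y: (11 + 19)/2 = 15
Midpoint = (2, 15)

(2, 15)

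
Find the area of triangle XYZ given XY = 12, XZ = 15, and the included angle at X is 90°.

Area = (1/2) * XY * XZ * sin(X)
Area = (1/2) * 12 * 15 * sin(90°)
Area = (1/2) * 12 * 15 * 1
Area = 90

90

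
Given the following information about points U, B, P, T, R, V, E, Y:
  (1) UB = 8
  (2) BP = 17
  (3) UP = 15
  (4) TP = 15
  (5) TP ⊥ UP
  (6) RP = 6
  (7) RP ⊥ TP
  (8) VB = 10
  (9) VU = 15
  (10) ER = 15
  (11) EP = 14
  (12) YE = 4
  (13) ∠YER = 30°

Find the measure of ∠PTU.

Step 1: By the law of cosines on triangle TPU: TU² = 15² + 15² − 2·15·15·cos(90°) = 450, so TU = 15·√2.
Step 2: By the inverse law of cosines on triangle PTU: cos(∠PTU) = (15² + (15·√2)² − 15²) / (2·15·15·√2) = 450/636.4 = 0.7071, so ∠PTU = 45°.

Therefore, the measure of angle ∠PTU = 45°.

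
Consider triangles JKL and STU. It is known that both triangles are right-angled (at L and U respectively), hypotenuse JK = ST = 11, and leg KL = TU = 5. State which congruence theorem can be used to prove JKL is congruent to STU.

Consider the given information: both triangles are right-angled (at L and U respectively), hypotenuse JK = ST = 11, and leg KL = TU = 5
This is not SAS or ASA: SAS requires two sides and the included angle between them. ASA requires two angles and the side between them.
The correct criterion is HL. The hypotenuse and one leg of two right triangles are equal (Hypotenuse-Leg).

HL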